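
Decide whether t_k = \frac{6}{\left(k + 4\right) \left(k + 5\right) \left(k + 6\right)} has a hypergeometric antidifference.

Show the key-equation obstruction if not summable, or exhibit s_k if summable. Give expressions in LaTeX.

Yes. s_k = \frac{3 k \left(k + 9\right)}{20 \left(k + 4\right) \left(k + 5\right)}.

Step 1: r(k) = (k + 4)/(k + 7).
Factor: A=k + 4; B=k + 7; C=1.
Set up (k + 4)·f(k+1) − (k + 6)·f(k) − (1) = 0.
Degrees (1,1,0) ⇒ d ≤ 2.
Solve for f: f(k) = k*(k + 9)/40 (degree 2 ≤ 2).
Then R = B(k−1)f/C = k*(k + 6)*(k + 9)/40, so s_k = R(k)·t_k = 3*k*(k + 9)/(20*(k + 4)*(k + 5)).
Verify: 6/(k**3 + 15*k**2 + 74*k + 120) matches t_k.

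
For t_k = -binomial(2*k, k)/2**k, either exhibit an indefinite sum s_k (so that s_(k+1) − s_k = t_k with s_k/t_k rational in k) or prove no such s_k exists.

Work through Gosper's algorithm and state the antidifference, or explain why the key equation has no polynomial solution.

t_(k+1)/t_k = (2*k + 1)/(k + 1).
Gosper form: A/B · C(k+1)/C(k) with A=2*k + 1, B=k + 1, C=1.
f must satisfy (2*k + 1)·f(k+1) − (k)·f(k) = 1.
deg f ≤ -1 (via 1,1,0).
Bound -1 < 0, so the key equation has no polynomial solution.

no hypergeometric antidifference exists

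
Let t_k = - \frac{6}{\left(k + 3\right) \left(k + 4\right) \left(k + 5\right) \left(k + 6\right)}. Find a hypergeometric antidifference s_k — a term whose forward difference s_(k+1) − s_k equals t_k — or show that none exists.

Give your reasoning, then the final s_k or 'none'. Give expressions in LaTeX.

Compute t_(k+1)/t_k: get (k + 3)/(k + 7).
So A=k + 3 and B=k + 7, with C=1.
Set up (k + 3)·f(k+1) − (k + 6)·f(k) − (1) = 0.
Degrees (1,1,0) ⇒ d ≤ 3.
Solve for f: f(k) = k*(k**2 + 12*k + 47)/180 (degree 3 ≤ 3).
Get s_k = R·t_k = k*(-k**2 - 12*k - 47)/(30*(k + 3)*(k + 4)*(k + 5)) with R(k) = B(k−1)f(k)/C(k) = k*(k + 6)*(k**2 + 12*k + 47)/180.
Δs = -6/(k**4 + 18*k**3 + 119*k**2 + 342*k + 360), as required.

s_k = \frac{k \left(- k^{2} - 12 k - 47\right)}{30 \left(k + 3\right) \left(k + 4\right) \left(k + 5\right)}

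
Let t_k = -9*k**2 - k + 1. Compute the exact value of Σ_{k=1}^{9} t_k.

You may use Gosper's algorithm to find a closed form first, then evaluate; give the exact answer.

Σ = -2601

Compute t_(k+1)/t_k: get (k + 9*(k + 1)**2)/(9*k**2 + k - 1).
Take A(k)=1, B(k)=1, C(k)=k**2 + k/9 - 1/9.
Set up (1)·f(k+1) − (1)·f(k) − (k**2 + k/9 - 1/9) = 0.
Bound: deg f ≤ 3.
Match coefficients ⇒ f(k) = k**2*(3*k - 4)/9.
Get s_k = R·t_k = k**2*(4 - 3*k) with R(k) = B(k−1)f(k)/C(k) = k**2*(3*k - 4)/(9*k**2 + k - 1).
Check: Δs_k = -9*k**2 - k + 1. ✓
Evaluate s at k=10 and k=1: -2600 and 1; difference -2601.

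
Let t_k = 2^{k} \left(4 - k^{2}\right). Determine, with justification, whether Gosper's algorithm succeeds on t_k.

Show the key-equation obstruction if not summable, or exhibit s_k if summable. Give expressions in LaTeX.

The ratio is 2*((k + 1)**2 - 4)/(k**2 - 4).
Gosper form: A/B · C(k+1)/C(k) with A=2, B=1, C=k**2 - 4.
Set up (2)·f(k+1) − (1)·f(k) − (k**2 - 4) = 0.
Degrees (0,0,2) ⇒ d ≤ 2.
Match coefficients ⇒ f(k) = k**2 - 4*k + 2.
Then R = B(k−1)f/C = (k**2 - 4*k + 2)/((k - 2)*(k + 2)), so s_k = R(k)·t_k = 2**k*(-k**2 + 4*k - 2).
Δs = 2**k*(4 - k**2), as required.

Yes. s_k = 2^{k} \left(- k^{2} + 4 k - 2\right).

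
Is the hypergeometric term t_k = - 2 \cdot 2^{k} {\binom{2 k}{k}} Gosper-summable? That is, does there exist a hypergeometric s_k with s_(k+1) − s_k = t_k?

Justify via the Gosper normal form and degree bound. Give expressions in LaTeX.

Ratio r(k) = 4*(2*k + 1)/(k + 1).
So A=8*k + 4 and B=k + 1, with C=1.
Set up (8*k + 4)·f(k+1) − (k)·f(k) − (1) = 0.
d = -1 from the (1,1,0) case.
Negative degree bound (-1): no f exists, t_k not Gosper-summable.

No. Not Gosper-summable.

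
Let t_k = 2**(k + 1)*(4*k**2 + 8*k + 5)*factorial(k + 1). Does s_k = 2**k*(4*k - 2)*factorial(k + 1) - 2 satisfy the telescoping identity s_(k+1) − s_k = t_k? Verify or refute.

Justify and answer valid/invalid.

valid; difference matches t_k

s_(k+1) = 2**(k + 1)*(4*k + 2)*factorial(k + 2) - 2
s_(k+1) − s_k = 2**(k + 1)*(4*k**2 + 8*k + 5)*factorial(k + 1)
(s_(k+1) − s_k) − t_k = 0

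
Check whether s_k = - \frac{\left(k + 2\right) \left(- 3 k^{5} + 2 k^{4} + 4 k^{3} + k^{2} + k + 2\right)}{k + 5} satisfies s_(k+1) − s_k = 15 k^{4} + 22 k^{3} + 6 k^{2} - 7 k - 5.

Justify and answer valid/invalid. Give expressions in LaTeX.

s_(k+1) = (3*k**6 + 22*k**5 + 57*k**4 + 59*k**3 + 7*k**2 - 31*k - 21)/(k + 6)
s_(k+1) − s_k = (15*k**6 + 151*k**5 + 401*k**4 + 359*k**3 + 26*k**2 - 148*k - 81)/(k**2 + 11*k + 30)
(s_(k+1) − s_k) − t_k = 3*(-12*k**5 - 99*k**4 - 120*k**3 - 24*k**2 + 39*k + 23)/(k**2 + 11*k + 30)

Invalid: residual \frac{3 \left(- 12 k^{5} - 99 k^{4} - 120 k^{3} - 24 k^{2} + 39 k + 23\right)}{k^{2} + 11 k + 30} ≠ 0.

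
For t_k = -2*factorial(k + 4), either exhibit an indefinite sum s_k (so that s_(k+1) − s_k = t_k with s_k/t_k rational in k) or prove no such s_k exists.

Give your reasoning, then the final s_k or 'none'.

not Gosper-summable; s_k does not exist

Step 1: r(k) = k + 5.
Normal form (A,B,C) = (k + 5, 1, 1).
Key eq: (k + 5)·f(k+1) = (1)·f(k) + (1).
d = -1 from the (1,0,0) case.
deg f ≤ -1 is impossible — no certificate.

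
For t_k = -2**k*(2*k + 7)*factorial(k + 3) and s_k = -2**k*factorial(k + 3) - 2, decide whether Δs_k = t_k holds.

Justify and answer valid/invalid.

s_(k+1) = -2**(k + 1)*factorial(k + 4) - 2
s_(k+1) − s_k = -2**k*(2*k + 7)*factorial(k + 3)
(s_(k+1) − s_k) − t_k = 0

Valid — Δs_k = t_k.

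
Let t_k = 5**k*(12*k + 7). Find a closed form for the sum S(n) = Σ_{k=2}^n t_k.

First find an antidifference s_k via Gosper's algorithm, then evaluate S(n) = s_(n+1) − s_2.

S(n) = 15*5**n*n + 5*5**n - 100

Step 1: r(k) = 5*(12*k + 19)/(12*k + 7).
So A=5 and B=1, with C=k + 7/12.
Solve (5)·f(k+1) − (1)·f(k) = k + 7/12.
deg f ≤ 1 (via 0,0,1).
Coefficient equations give f(k) = (3*k - 2)/12.
So s_k = (B(k−1)f/C)·t_k = ((3*k - 2)/(12*k + 7))·t_k = 5**k*(3*k - 2).
s_(k+1) − s_k = 5**k*(12*k + 7) = t_k.
Evaluate: s_(n+1) = 5**(n + 1)*(3*n + 1); subtract s_(2) = 100 ⇒ S(n) = 15*5**n*n + 5*5**n - 100.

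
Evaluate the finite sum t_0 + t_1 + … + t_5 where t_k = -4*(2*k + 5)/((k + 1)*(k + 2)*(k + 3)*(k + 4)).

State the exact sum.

t_(k+1)/t_k = (k + 1)*(2*k + 7)/((k + 5)*(2*k + 5)).
Normal form (A,B,C) = (k + 1, k + 5, k + 5/2).
Need (k + 1)·f(k+1) − (k + 4)·f(k) = k + 5/2.
Degrees (1,1,1) ⇒ d ≤ 3.
A polynomial solution: f(k) = k*(k + 2)*(k + 4)/6.
Get s_k = R·t_k = 4*k*(-k - 4)/(3*(k**2 + 4*k + 3)) with R(k) = B(k−1)f(k)/C(k) = k*(k + 2)*(k + 4)**2/(3*(2*k + 5)).
Δs = 4*(-2*k - 5)/(k**4 + 10*k**3 + 35*k**2 + 50*k + 24), as required.
Σ_(k=0)^(5) t_k = s_(6) − s_(0) = -80/63 − (0) = -80/63.

Σ = -80/63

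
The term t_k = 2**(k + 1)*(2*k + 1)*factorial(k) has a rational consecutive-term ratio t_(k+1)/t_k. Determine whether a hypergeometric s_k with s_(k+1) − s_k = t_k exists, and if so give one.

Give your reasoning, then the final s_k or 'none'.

s_k = 2**(k + 1)*factorial(k)

Ratio r(k) = 2*(k + 1)*(2*k + 3)/(2*k + 1).
So A=2*k + 2 and B=1, with C=k + 1/2.
Key eq: (2*k + 2)·f(k+1) = (1)·f(k) + (k + 1/2).
deg f ≤ 0 (via 1,0,1).
Match coefficients ⇒ f(k) = 1/2.
R(k) = B(k−1)·f(k)/C(k) = 1/(2*k + 1); s_k = R·t_k = 2**(k + 1)*factorial(k).
Check: Δs_k = 2**(k + 1)*(2*k + 1)*factorial(k). ✓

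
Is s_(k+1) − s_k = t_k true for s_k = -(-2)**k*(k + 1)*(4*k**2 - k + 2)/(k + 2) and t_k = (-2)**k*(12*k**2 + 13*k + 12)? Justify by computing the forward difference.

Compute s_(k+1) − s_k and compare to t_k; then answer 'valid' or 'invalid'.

Invalid: residual (-2)**k*(-12*k**3 - 41*k**2 - 37*k - 26)/(k**2 + 5*k + 6) ≠ 0.

s_(k+1) = 2*(-2)**k*(k + 2)*(-k + 4*(k + 1)**2 + 1)/(k + 3)
s_(k+1) − s_k = (-2)**k*(12*k**4 + 61*k**3 + 108*k**2 + 101*k + 46)/(k**2 + 5*k + 6)
(s_(k+1) − s_k) − t_k = (-2)**k*(-12*k**3 - 41*k**2 - 37*k - 26)/(k**2 + 5*k + 6)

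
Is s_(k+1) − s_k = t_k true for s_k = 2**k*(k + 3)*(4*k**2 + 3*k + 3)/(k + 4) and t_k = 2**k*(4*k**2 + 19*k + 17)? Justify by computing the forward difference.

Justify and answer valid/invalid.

s_(k+1) = 2**(k + 1)*(k + 4)*(3*k + 4*(k + 1)**2 + 6)/(k + 5)
s_(k+1) − s_k = 2**k*(4*k**4 + 51*k**3 + 237*k**2 + 443*k + 275)/(k**2 + 9*k + 20)
(s_(k+1) − s_k) − t_k = 2**k*(-4*k**3 - 31*k**2 - 90*k - 65)/(k**2 + 9*k + 20)

Invalid: residual 2**k*(-4*k**3 - 31*k**2 - 90*k - 65)/(k**2 + 9*k + 20) ≠ 0.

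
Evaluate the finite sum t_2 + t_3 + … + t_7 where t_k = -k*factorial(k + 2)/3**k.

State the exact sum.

Σ = -44584/27

The ratio is (k + 1)*(k + 3)/(3*k).
Factor: A=k/3 + 1; B=1; C=k.
Solve (k/3 + 1)·f(k+1) − (1)·f(k) = k.
Degrees (1,0,1) ⇒ d ≤ 0.
Solving with deg f ≤ 0: f(k) = 3.
R(k) = B(k−1)·f(k)/C(k) = 3/k; s_k = R·t_k = -3**(1 - k)*factorial(k + 2).
s_(k+1) − s_k = -k*factorial(k + 2)/3**k = t_k.
Telescoping: Σ = s_(8) − s_(2) = -44800/27 − (-8) = -44584/27.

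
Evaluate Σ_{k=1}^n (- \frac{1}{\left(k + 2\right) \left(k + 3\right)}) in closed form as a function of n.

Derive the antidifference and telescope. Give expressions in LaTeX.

Step 1: r(k) = (k + 2)/(k + 4).
A = k + 2, B = k + 4, C = 1.
f must satisfy (k + 2)·f(k+1) − (k + 3)·f(k) = 1.
deg f ≤ 1 (via 1,1,0).
Coefficient equations give f(k) = k/2.
R(k) = B(k−1)·f(k)/C(k) = k*(k + 3)/2; s_k = R·t_k = -k/(2*k + 4).
s_(k+1) − s_k = -1/(k**2 + 5*k + 6) = t_k.
Σ_(k=1)^n t_k = s_(n+1) − s_(1) = ((-n - 1)/(2*(n + 3))) − (-1/6), i.e. -n/(3*n + 9).

S(n) = - \frac{n}{3 n + 9}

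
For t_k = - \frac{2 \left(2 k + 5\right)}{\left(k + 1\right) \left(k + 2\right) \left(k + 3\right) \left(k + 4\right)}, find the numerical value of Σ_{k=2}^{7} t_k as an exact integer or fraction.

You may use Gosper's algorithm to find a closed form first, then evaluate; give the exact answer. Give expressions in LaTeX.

Step 1: r(k) = (k + 1)*(2*k + 7)/((k + 5)*(2*k + 5)).
Gosper form: A/B · C(k+1)/C(k) with A=k + 1, B=k + 5, C=k + 5/2.
f must satisfy (k + 1)·f(k+1) − (k + 4)·f(k) = k + 5/2.
From deg A=1, deg B=1, deg C=1: d=3.
Solve for f: f(k) = k*(k + 2)*(k + 4)/6 (degree 3 ≤ 3).
Certificate R = B(k−1)f/C = k*(k + 2)*(k + 4)**2/(3*(2*k + 5)) gives s_k = 2*k*(-k - 4)/(3*(k**2 + 4*k + 3)).
Δs = 2*(-2*k - 5)/(k**4 + 10*k**3 + 35*k**2 + 50*k + 24), as required.
Σ_(k=2)^(7) t_k = s_(8) − s_(2) = -64/99 − (-8/15) = -56/495.

Σ = -56/495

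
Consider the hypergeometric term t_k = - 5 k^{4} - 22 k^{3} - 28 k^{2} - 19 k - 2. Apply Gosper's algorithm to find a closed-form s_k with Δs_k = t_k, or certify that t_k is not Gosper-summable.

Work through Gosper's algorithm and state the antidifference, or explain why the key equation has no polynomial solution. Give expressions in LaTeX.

The ratio is (5*k**4 + 42*k**3 + 124*k**2 + 161*k + 76)/(5*k**4 + 22*k**3 + 28*k**2 + 19*k + 2).
Gosper form: A/B · C(k+1)/C(k) with A=1, B=1, C=k**4 + 22*k**3/5 + 28*k**2/5 + 19*k/5 + 2/5.
Set up (1)·f(k+1) − (1)·f(k) − (k**4 + 22*k**3/5 + 28*k**2/5 + 19*k/5 + 2/5) = 0.
d = 5 from the (0,0,4) case.
A polynomial solution: f(k) = k*(k**4 + 3*k**3 + k - 3)/5.
R(k) = B(k−1)·f(k)/C(k) = k*(k**4 + 3*k**3 + k - 3)/(5*k**4 + 22*k**3 + 28*k**2 + 19*k + 2); s_k = R·t_k = k*(-k**4 - 3*k**3 - k + 3).
Check: Δs_k = -5*k**4 - 22*k**3 - 28*k**2 - 19*k - 2. ✓

s_k = k \left(- k^{4} - 3 k^{3} - k + 3\right)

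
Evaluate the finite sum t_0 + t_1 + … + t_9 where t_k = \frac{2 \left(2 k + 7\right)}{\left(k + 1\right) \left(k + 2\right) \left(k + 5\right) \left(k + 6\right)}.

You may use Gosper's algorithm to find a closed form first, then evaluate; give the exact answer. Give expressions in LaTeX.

Σ = 64/165

r(k) = (k + 1)*(k + 5)*(2*k + 9)/((k + 3)*(k + 7)*(2*k + 7)) after simplifying.
Normal form (A,B,C) = (k + 1, k + 7, k**3 + 21*k**2/2 + 73*k/2 + 42).
Need (k + 1)·f(k+1) − (k + 6)·f(k) = k**3 + 21*k**2/2 + 73*k/2 + 42.
From deg A=1, deg B=1, deg C=3: d=5.
Match coefficients ⇒ f(k) = k*(k + 2)*(k + 3)*(k + 4)*(k + 6)/10.
R(k) = B(k−1)·f(k)/C(k) = k*(k + 2)*(k + 6)**2/(5*(2*k + 7)); s_k = R·t_k = 2*k*(k + 6)/(5*(k**2 + 6*k + 5)).
Δs = 2*(2*k + 7)/(k**4 + 14*k**3 + 65*k**2 + 112*k + 60), as required.
Sum = s_(10) − s_(0); s_(10) = 64/165, s_(0) = 0 ⇒ 64/165.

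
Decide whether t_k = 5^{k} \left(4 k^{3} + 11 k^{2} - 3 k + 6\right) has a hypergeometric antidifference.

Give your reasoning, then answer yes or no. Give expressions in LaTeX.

Yes. s_k = 5^{k} \left(k^{3} - k^{2} - 2 k + 4\right).

t_(k+1)/t_k = 5*(4*k**3 + 23*k**2 + 31*k + 18)/(4*k**3 + 11*k**2 - 3*k + 6).
Factor: A=5; B=1; C=k**3 + 11*k**2/4 - 3*k/4 + 3/2.
Key eq: (5)·f(k+1) = (1)·f(k) + (k**3 + 11*k**2/4 - 3*k/4 + 3/2).
d = 3 from the (0,0,3) case.
A polynomial solution: f(k) = (k**3 - k**2 - 2*k + 4)/4.
Get s_k = R·t_k = 5**k*(k**3 - k**2 - 2*k + 4) with R(k) = B(k−1)f(k)/C(k) = (k**3 - k**2 - 2*k + 4)/(4*k**3 + 11*k**2 - 3*k + 6).
Check: Δs_k = 5**k*(4*k**3 + 11*k**2 - 3*k + 6). ✓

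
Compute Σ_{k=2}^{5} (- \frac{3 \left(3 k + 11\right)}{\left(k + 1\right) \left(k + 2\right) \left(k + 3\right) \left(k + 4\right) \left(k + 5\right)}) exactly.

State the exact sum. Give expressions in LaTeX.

Σ = -61/1680

r(k) = (k + 1)*(3*k + 14)/((k + 6)*(3*k + 11)) after simplifying.
So A=k + 1 and B=k + 6, with C=k + 11/3.
f must satisfy (k + 1)·f(k+1) − (k + 5)·f(k) = k + 11/3.
Bound: deg f ≤ 4.
A polynomial solution: f(k) = k*(k + 3)*(k**2 + 7*k + 14)/24.
Then R = B(k−1)f/C = k*(k + 3)*(k + 5)*(k**2 + 7*k + 14)/(8*(3*k + 11)), so s_k = R(k)·t_k = 3*k*(-k**2 - 7*k - 14)/(8*(k**3 + 7*k**2 + 14*k + 8)).
Δs = 3*(-3*k - 11)/(k**5 + 15*k**4 + 85*k**3 + 225*k**2 + 274*k + 120), as required.
Σ_(k=2)^(5) t_k = s_(6) − s_(2) = -207/560 − (-1/3) = -61/1680.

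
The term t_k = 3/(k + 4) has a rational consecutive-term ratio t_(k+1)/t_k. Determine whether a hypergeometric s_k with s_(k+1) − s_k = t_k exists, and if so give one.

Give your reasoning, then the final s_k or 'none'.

none — t_k is not Gosper-summable

Compute t_(k+1)/t_k: get (k + 4)/(k + 5).
A = k + 4, B = k + 5, C = 1.
f must satisfy (k + 4)·f(k+1) − (k + 4)·f(k) = 1.
Bound: deg f ≤ 0.
Put f(k) = c0: A·f(k+1) − B(k−1)·f(k) − C = -1; need -1 = 0 — inconsistent ⇒ no f, not summable.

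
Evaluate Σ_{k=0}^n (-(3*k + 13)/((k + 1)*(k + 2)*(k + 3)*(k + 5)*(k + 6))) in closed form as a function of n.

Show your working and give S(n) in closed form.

S(n) = (-n**3 - 11*n**2 - 36*n - 26)/(10*(n**3 + 11*n**2 + 36*n + 36))

Compute t_(k+1)/t_k: get (k + 1)*(k + 5)*(3*k + 16)/((k + 4)*(k + 7)*(3*k + 13)).
A = k + 1, B = k + 7, C = k**2 + 25*k/3 + 52/3.
f must satisfy (k + 1)·f(k+1) − (k + 6)·f(k) = k**2 + 25*k/3 + 52/3.
deg f ≤ 5 (via 1,1,2).
Match coefficients ⇒ f(k) = k*(k + 3)*(k + 4)*(k**2 + 8*k + 17)/30.
Get s_k = R·t_k = k*(-k**2 - 8*k - 17)/(10*(k**3 + 8*k**2 + 17*k + 10)) with R(k) = B(k−1)f(k)/C(k) = k*(k + 3)*(k + 6)*(k**2 + 8*k + 17)/(10*(3*k + 13)).
Δs = (-3*k - 13)/(k**5 + 17*k**4 + 107*k**3 + 307*k**2 + 396*k + 180), as required.
Telescope: S(n) = s_(n+1) − s_(0) = (-n**3 - 11*n**2 - 36*n - 26)/(10*(n**3 + 11*n**2 + 36*n + 36)) − (0) = (-n**3 - 11*n**2 - 36*n - 26)/(10*(n**3 + 11*n**2 + 36*n + 36)).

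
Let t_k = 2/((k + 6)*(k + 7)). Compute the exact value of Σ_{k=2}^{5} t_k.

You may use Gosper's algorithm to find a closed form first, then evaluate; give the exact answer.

Σ = 1/12

Step 1: r(k) = (k + 6)/(k + 8).
Normal form (A,B,C) = (k + 6, k + 8, 1).
Need (k + 6)·f(k+1) − (k + 7)·f(k) = 1.
From deg A=1, deg B=1, deg C=0: d=1.
Solve for f: f(k) = k/6 (degree 1 ≤ 1).
R(k) = B(k−1)·f(k)/C(k) = k*(k + 7)/6; s_k = R·t_k = k/(3*(k + 6)).
Δs = 2/(k**2 + 13*k + 42), as required.
Σ_(k=2)^(5) t_k = s_(6) − s_(2) = 1/6 − (1/12) = 1/12.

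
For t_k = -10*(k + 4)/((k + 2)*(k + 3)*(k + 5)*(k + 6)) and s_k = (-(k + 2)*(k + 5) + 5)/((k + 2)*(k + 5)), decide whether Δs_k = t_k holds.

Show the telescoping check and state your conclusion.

s_(k+1) = (-(k + 3)*(k + 6) + 5)/((k + 3)*(k + 6))
s_(k+1) − s_k = 10*(-k - 4)/(k**4 + 16*k**3 + 91*k**2 + 216*k + 180)
(s_(k+1) − s_k) − t_k = 0

valid (s_(k+1) − s_k reduces to t_k)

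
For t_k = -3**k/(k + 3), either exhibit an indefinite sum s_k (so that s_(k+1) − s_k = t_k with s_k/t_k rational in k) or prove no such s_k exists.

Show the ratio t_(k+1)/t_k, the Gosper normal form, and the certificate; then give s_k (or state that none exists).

no hypergeometric antidifference exists

Ratio r(k) = 3*(k + 3)/(k + 4).
Gosper form: A/B · C(k+1)/C(k) with A=3*k + 9, B=k + 4, C=1.
Need (3*k + 9)·f(k+1) − (k + 3)·f(k) = 1.
Bound: deg f ≤ -1.
Negative degree bound (-1): no f exists, t_k not Gosper-summable.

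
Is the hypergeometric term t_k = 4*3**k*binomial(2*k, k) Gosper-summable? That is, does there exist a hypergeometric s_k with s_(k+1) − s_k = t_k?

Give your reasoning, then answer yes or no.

No — negative degree bound, so no certificate f.

r(k) = 6*(2*k + 1)/(k + 1) after simplifying.
Factor: A=12*k + 6; B=k + 1; C=1.
Key eq: (12*k + 6)·f(k+1) = (k)·f(k) + (1).
Bound: deg f ≤ -1.
Bound -1 < 0, so the key equation has no polynomial solution.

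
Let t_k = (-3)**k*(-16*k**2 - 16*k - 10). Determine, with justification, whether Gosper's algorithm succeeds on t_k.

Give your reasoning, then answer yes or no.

The ratio is 3*(-8*k**2 - 24*k - 21)/(8*k**2 + 8*k + 5).
Normal form (A,B,C) = (-3, 1, k**2 + k + 5/8).
Key eq: (-3)·f(k+1) = (1)·f(k) + (k**2 + k + 5/8).
d = 2 from the (0,0,2) case.
A polynomial solution: f(k) = -(4*k**2 - 2*k + 1)/16.
R(k) = B(k−1)·f(k)/C(k) = -(4*k**2 - 2*k + 1)/(2*(8*k**2 + 8*k + 5)); s_k = R·t_k = (-3)**k*(4*k**2 - 2*k + 1).
Check: Δs_k = (-3)**k*(-16*k**2 - 16*k - 10). ✓

Yes. s_k = (-3)**k*(4*k**2 - 2*k + 1).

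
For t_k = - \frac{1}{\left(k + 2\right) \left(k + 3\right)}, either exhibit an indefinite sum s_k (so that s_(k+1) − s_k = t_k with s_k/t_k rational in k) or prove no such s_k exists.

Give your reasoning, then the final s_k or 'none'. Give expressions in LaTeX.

Compute t_(k+1)/t_k: get (k + 2)/(k + 4).
So A=k + 2 and B=k + 4, with C=1.
Need (k + 2)·f(k+1) − (k + 3)·f(k) = 1.
d = 1 from the (1,1,0) case.
Coefficient equations give f(k) = k/2.
Certificate R = B(k−1)f/C = k*(k + 3)/2 gives s_k = -k/(2*k + 4).
Verify: -1/(k**2 + 5*k + 6) matches t_k.

s_k = - \frac{k}{2 k + 4}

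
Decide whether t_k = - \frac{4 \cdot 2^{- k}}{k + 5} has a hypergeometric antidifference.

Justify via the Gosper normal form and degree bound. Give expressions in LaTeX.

t_(k+1)/t_k = (k + 5)/(2*(k + 6)).
So A=k/2 + 5/2 and B=k + 6, with C=1.
Solve (k/2 + 5/2)·f(k+1) − (k + 5)·f(k) = 1.
deg f ≤ -1 (via 1,1,0).
Negative degree bound (-1): no f exists, t_k not Gosper-summable.

No; the degree bound rules out any f.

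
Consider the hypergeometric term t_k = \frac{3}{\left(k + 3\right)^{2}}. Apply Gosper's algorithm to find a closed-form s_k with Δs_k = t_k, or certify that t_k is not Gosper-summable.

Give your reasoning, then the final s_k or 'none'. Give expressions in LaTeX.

none (Gosper's algorithm certifies no s_k)

Step 1: r(k) = (k + 3)**2/(k + 4)**2.
Factor: A=k**2 + 6*k + 9; B=k**2 + 8*k + 16; C=1.
f must satisfy (k**2 + 6*k + 9)·f(k+1) − (k**2 + 6*k + 9)·f(k) = 1.
deg f ≤ 0 (via 2,2,0).
Put f(k) = c0: A·f(k+1) − B(k−1)·f(k) − C = -1; need -1 = 0 — inconsistent ⇒ no f, not summable.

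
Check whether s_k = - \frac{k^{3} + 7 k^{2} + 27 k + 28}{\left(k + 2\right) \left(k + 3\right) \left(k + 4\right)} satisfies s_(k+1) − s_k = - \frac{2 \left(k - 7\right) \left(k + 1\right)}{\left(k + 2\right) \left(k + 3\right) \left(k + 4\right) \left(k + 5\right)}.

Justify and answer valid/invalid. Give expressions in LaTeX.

s_(k+1) = (-27*k - (k + 1)**3 - 7*(k + 1)**2 - 55)/((k + 3)*(k + 4)*(k + 5))
s_(k+1) − s_k = 2*(-k**2 + 6*k + 7)/(k**4 + 14*k**3 + 71*k**2 + 154*k + 120)
(s_(k+1) − s_k) − t_k = 0

Valid: the claim telescopes to t_k.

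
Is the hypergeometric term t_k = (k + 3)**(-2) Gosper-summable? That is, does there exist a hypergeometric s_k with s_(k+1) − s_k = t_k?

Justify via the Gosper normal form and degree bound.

No — the linear system for f has no solution.

The ratio is (k + 3)**2/(k + 4)**2.
Gosper form: A/B · C(k+1)/C(k) with A=k**2 + 6*k + 9, B=k**2 + 8*k + 16, C=1.
Set up (k**2 + 6*k + 9)·f(k+1) − (k**2 + 6*k + 9)·f(k) − (1) = 0.
d = 0 from the (2,2,0) case.
Write f(k) = c0. Then LHS − RHS = -1, requiring -1 = 0: contradictory. No certificate.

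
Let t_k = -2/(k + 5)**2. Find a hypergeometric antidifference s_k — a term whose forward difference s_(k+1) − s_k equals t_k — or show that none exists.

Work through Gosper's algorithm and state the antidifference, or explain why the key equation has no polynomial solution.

no hypergeometric antidifference exists

The ratio is (k + 5)**2/(k + 6)**2.
A = k**2 + 10*k + 25, B = k**2 + 12*k + 36, C = 1.
f must satisfy (k**2 + 10*k + 25)·f(k+1) − (k**2 + 10*k + 25)·f(k) = 1.
Bound: deg f ≤ 0.
Write f(k) = c0. Then LHS − RHS = -1, requiring -1 = 0: contradictory. No certificate.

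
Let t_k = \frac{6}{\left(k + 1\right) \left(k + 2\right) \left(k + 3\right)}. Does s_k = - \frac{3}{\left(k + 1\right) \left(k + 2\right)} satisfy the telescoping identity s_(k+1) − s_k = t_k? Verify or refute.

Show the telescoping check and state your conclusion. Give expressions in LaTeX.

valid (s_(k+1) − s_k reduces to t_k)

s_(k+1) = -3/((k + 2)*(k + 3))
s_(k+1) − s_k = 6/(k**3 + 6*k**2 + 11*k + 6)
(s_(k+1) − s_k) − t_k = 0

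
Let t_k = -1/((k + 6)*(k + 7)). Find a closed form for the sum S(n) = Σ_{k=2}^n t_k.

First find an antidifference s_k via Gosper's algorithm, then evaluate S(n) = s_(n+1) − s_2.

t_(k+1)/t_k = (k + 6)/(k + 8).
Factor: A=k + 6; B=k + 8; C=1.
Need (k + 6)·f(k+1) − (k + 7)·f(k) = 1.
Degrees (1,1,0) ⇒ d ≤ 1.
Coefficient equations give f(k) = k/6.
R(k) = B(k−1)·f(k)/C(k) = k*(k + 7)/6; s_k = R·t_k = -k/(6*k + 36).
Check: Δs_k = -1/(k**2 + 13*k + 42). ✓
Telescope: S(n) = s_(n+1) − s_(2) = (-n - 1)/(6*(n + 7)) − (-1/24) = (1 - n)/(8*(n + 7)).

S(n) = (1 - n)/(8*(n + 7))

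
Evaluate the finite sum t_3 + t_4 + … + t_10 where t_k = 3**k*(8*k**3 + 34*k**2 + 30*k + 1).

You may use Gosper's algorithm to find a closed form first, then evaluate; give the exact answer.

Step 1: r(k) = 3*(8*k**3 + 58*k**2 + 122*k + 73)/(8*k**3 + 34*k**2 + 30*k + 1).
A = 3, B = 1, C = k**3 + 17*k**2/4 + 15*k/4 + 1/8.
Need (3)·f(k+1) − (1)·f(k) = k**3 + 17*k**2/4 + 15*k/4 + 1/8.
d = 3 from the (0,0,3) case.
Solve for f: f(k) = (4*k**3 - k**2 - 4)/8 (degree 3 ≤ 3).
Certificate R = B(k−1)f/C = (4*k**3 - k**2 - 4)/(8*k**3 + 34*k**2 + 30*k + 1) gives s_k = 3**k*(4*k**3 - k**2 - 4).
Check: Δs_k = 3**k*(8*k**3 + 34*k**2 + 30*k + 1). ✓
Telescoping: Σ = s_(11) − s_(3) = 920987253 − (2565) = 920984688.

Σ = 920984688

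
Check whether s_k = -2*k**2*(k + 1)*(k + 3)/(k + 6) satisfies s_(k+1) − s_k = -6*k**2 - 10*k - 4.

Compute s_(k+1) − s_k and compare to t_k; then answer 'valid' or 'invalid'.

Invalid: residual 12*(k**3 + 11*k**2 + 16*k + 6)/(k**2 + 13*k + 42) ≠ 0.

s_(k+1) = -2*(k + 1)**2*(k + 2)*(k + 4)/(k + 7)
s_(k+1) − s_k = 2*(-3*k**4 - 38*k**3 - 127*k**2 - 140*k - 48)/(k**2 + 13*k + 42)
(s_(k+1) − s_k) − t_k = 12*(k**3 + 11*k**2 + 16*k + 6)/(k**2 + 13*k + 42)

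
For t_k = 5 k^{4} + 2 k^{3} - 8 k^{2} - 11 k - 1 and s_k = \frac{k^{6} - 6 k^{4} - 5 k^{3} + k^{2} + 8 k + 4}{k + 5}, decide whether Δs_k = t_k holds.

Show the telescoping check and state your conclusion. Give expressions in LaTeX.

Invalid: residual \frac{3 \left(- 4 k^{5} - 29 k^{4} - 4 k^{3} + 50 k^{2} + 59 k + 7\right)}{k^{2} + 11 k + 30} ≠ 0.

s_(k+1) = (8*k + (k + 1)**6 - 6*(k + 1)**4 - 5*(k + 1)**3 + (k + 1)**2 + 12)/(k + 6)
s_(k+1) − s_k = (5*k**6 + 45*k**5 + 77*k**4 - 51*k**3 - 212*k**2 - 164*k - 9)/(k**2 + 11*k + 30)
(s_(k+1) − s_k) − t_k = 3*(-4*k**5 - 29*k**4 - 4*k**3 + 50*k**2 + 59*k + 7)/(k**2 + 11*k + 30)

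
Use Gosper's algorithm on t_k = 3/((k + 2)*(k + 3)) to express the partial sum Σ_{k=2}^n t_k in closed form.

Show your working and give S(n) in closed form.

r(k) = (k + 2)/(k + 4) after simplifying.
Take A(k)=k + 2, B(k)=k + 4, C(k)=1.
f must satisfy (k + 2)·f(k+1) − (k + 3)·f(k) = 1.
d = 1 from the (1,1,0) case.
Solve for f: f(k) = k/2 (degree 1 ≤ 1).
Get s_k = R·t_k = 3*k/(2*(k + 2)) with R(k) = B(k−1)f(k)/C(k) = k*(k + 3)/2.
Δs = 3/(k**2 + 5*k + 6), as required.
Evaluate: s_(n+1) = 3*(n + 1)/(2*(n + 3)); subtract s_(2) = 3/4 ⇒ S(n) = 3*(n - 1)/(4*(n + 3)).

S(n) = 3*(n - 1)/(4*(n + 3))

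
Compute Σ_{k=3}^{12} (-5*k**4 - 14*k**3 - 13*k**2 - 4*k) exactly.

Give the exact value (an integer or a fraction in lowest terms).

Σ = -397200

t_(k+1)/t_k = (5*k**3 + 29*k**2 + 56*k + 36)/(k*(5*k**2 + 9*k + 4)).
Factor: A=1; B=1; C=k**4 + 14*k**3/5 + 13*k**2/5 + 4*k/5.
Set up (1)·f(k+1) − (1)·f(k) − (k**4 + 14*k**3/5 + 13*k**2/5 + 4*k/5) = 0.
Degrees (0,0,4) ⇒ d ≤ 5.
Coefficient equations give f(k) = k**2*(k - 1)*(k + 1)**2/5.
R(k) = B(k−1)·f(k)/C(k) = k*(k - 1)/(5*k + 4); s_k = R·t_k = k**2*(-k**3 - k**2 + k + 1).
s_(k+1) − s_k = k*(-5*k**3 - 14*k**2 - 13*k - 4) = t_k.
Σ_(k=3)^(12) t_k = s_(13) − s_(3) = -397488 − (-288) = -397200.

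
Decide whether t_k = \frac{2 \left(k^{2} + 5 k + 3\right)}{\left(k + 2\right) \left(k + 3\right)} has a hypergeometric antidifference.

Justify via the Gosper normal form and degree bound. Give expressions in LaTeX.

t_(k+1)/t_k = (k + 2)*(5*k + (k + 1)**2 + 8)/((k + 4)*(k**2 + 5*k + 3)).
Take A(k)=k + 2, B(k)=k + 4, C(k)=k**2 + 5*k + 3.
Need (k + 2)·f(k+1) − (k + 3)·f(k) = k**2 + 5*k + 3.
From deg A=1, deg B=1, deg C=2: d=2.
Match coefficients ⇒ f(k) = k*(2*k + 1)/2.
Get s_k = R·t_k = k*(2*k + 1)/(k + 2) with R(k) = B(k−1)f(k)/C(k) = k*(k + 3)*(2*k + 1)/(2*(k**2 + 5*k + 3)).
s_(k+1) − s_k = 2*(k**2 + 5*k + 3)/(k**2 + 5*k + 6) = t_k.

Yes. s_k = \frac{k \left(2 k + 1\right)}{k + 2}.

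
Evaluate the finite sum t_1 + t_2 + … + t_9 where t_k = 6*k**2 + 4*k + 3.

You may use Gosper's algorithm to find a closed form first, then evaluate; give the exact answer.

Σ = 1917

t_(k+1)/t_k = (6*k**2 + 16*k + 13)/(6*k**2 + 4*k + 3).
A = 1, B = 1, C = k**2 + 2*k/3 + 1/2.
f must satisfy (1)·f(k+1) − (1)·f(k) = k**2 + 2*k/3 + 1/2.
Bound: deg f ≤ 3.
Solve for f: f(k) = k*(2*k**2 - k + 2)/6 (degree 3 ≤ 3).
R(k) = B(k−1)·f(k)/C(k) = k*(2*k**2 - k + 2)/(6*k**2 + 4*k + 3); s_k = R·t_k = k*(2*k**2 - k + 2).
s_(k+1) − s_k = 6*k**2 + 4*k + 3 = t_k.
Σ_(k=1)^(9) t_k = s_(10) − s_(1) = 1920 − (3) = 1917.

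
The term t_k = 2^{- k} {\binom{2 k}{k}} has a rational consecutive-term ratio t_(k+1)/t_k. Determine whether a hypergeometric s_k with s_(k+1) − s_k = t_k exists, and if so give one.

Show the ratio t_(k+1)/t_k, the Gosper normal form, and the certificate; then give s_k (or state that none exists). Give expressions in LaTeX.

Compute t_(k+1)/t_k: get (2*k + 1)/(k + 1).
Factor: A=2*k + 1; B=k + 1; C=1.
Need (2*k + 1)·f(k+1) − (k)·f(k) = 1.
Bound: deg f ≤ -1.
Bound -1 < 0, so the key equation has no polynomial solution.

no hypergeometric antidifference exists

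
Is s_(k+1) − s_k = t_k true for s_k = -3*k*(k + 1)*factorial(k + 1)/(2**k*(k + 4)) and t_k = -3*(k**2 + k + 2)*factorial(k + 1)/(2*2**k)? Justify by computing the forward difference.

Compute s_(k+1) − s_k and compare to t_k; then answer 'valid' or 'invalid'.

Invalid: residual 9*(k**3 + 5*k**2 + 4*k + 8)*factorial(k + 1)/(2*2**k*(k + 4)*(k + 5)) ≠ 0.

s_(k+1) = -3*(k + 1)*(k + 2)*factorial(k + 2)/(2*2**k*(k + 5))
s_(k+1) − s_k = -3*(k + 1)*(k**3 + 6*k**2 + 10*k + 16)*factorial(k + 1)/(2*2**k*(k + 4)*(k + 5))
(s_(k+1) − s_k) − t_k = 9*(k**3 + 5*k**2 + 4*k + 8)*factorial(k + 1)/(2*2**k*(k + 4)*(k + 5))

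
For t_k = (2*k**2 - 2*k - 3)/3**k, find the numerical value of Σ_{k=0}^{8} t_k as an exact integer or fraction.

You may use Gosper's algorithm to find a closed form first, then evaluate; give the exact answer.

Σ = -19763/6561

r(k) = (2*k**2 + 2*k - 3)/(3*(2*k**2 - 2*k - 3)) after simplifying.
Factor: A=1/3; B=1; C=k**2 - k - 3/2.
Key eq: (1/3)·f(k+1) = (1)·f(k) + (k**2 - k - 3/2).
d = 2 from the (0,0,2) case.
Match coefficients ⇒ f(k) = -3*(k - 1)*(k + 1)/2.
So s_k = (B(k−1)f/C)·t_k = (-3*(k - 1)*(k + 1)/(2*k**2 - 2*k - 3))·t_k = 3**(1 - k)*(1 - k**2).
Check: Δs_k = (2*k**2 - 2*k - 3)/3**k. ✓
Sum = s_(9) − s_(0); s_(9) = -80/6561, s_(0) = 3 ⇒ -19763/6561.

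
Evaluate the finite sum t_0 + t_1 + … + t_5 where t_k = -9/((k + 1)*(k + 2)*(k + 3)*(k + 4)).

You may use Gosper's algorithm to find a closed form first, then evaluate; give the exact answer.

Ratio r(k) = (k + 1)/(k + 5).
Gosper form: A/B · C(k+1)/C(k) with A=k + 1, B=k + 5, C=1.
Set up (k + 1)·f(k+1) − (k + 4)·f(k) − (1) = 0.
deg f ≤ 3 (via 1,1,0).
Match coefficients ⇒ f(k) = k*(k**2 + 6*k + 11)/18.
Certificate R = B(k−1)f/C = k*(k + 4)*(k**2 + 6*k + 11)/18 gives s_k = k*(-k**2 - 6*k - 11)/(2*(k + 1)*(k + 2)*(k + 3)).
Δs = -9/(k**4 + 10*k**3 + 35*k**2 + 50*k + 24), as required.
Σ_(k=0)^(5) t_k = s_(6) − s_(0) = -83/168 − (0) = -83/168.

Σ = -83/168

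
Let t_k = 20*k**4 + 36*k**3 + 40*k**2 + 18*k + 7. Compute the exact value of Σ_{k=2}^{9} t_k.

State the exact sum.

Compute t_(k+1)/t_k: get (20*k**4 + 116*k**3 + 268*k**2 + 286*k + 121)/(20*k**4 + 36*k**3 + 40*k**2 + 18*k + 7).
Factor: A=1; B=1; C=k**4 + 9*k**3/5 + 2*k**2 + 9*k/10 + 7/20.
Key eq: (1)·f(k+1) = (1)·f(k) + (k**4 + 9*k**3/5 + 2*k**2 + 9*k/10 + 7/20).
d = 5 from the (0,0,4) case.
A polynomial solution: f(k) = k*(4*k**4 - k**3 + 2*k**2 - 2*k + 4)/20.
So s_k = (B(k−1)f/C)·t_k = (k*(4*k**4 - k**3 + 2*k**2 - 2*k + 4)/(20*k**4 + 36*k**3 + 40*k**2 + 18*k + 7))·t_k = k*(4*k**4 - k**3 + 2*k**2 - 2*k + 4).
Δs = 20*k**4 + 36*k**3 + 40*k**2 + 18*k + 7, as required.
Evaluate s at k=10 and k=2: 391840 and 128; difference 391712.

Σ = 391712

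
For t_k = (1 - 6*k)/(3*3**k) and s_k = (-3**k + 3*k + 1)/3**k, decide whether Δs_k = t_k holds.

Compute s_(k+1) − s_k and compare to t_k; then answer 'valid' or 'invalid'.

valid; difference matches t_k

s_(k+1) = -1 + k/3**k + 4/(3*3**k)
s_(k+1) − s_k = (1 - 6*k)/(3*3**k)
(s_(k+1) − s_k) − t_k = 0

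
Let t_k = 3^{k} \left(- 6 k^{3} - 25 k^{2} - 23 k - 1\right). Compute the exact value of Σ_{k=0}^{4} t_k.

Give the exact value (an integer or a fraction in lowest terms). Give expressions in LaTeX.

The ratio is 3*(6*k**3 + 43*k**2 + 91*k + 55)/(6*k**3 + 25*k**2 + 23*k + 1).
Factor: A=3; B=1; C=k**3 + 25*k**2/6 + 23*k/6 + 1/6.
Solve (3)·f(k+1) − (1)·f(k) = k**3 + 25*k**2/6 + 23*k/6 + 1/6.
Bound: deg f ≤ 3.
Coefficient equations give f(k) = (3*k**3 - k**2 + k - 4)/6.
Certificate R = B(k−1)f/C = (3*k**3 - k**2 + k - 4)/(6*k**3 + 25*k**2 + 23*k + 1) gives s_k = 3**k*(-3*k**3 + k**2 - k + 4).
Δs = 3**k*(-6*k**3 - 25*k**2 - 23*k - 1), as required.
Evaluate s at k=5 and k=0: -85293 and 4; difference -85297.

Σ = -85297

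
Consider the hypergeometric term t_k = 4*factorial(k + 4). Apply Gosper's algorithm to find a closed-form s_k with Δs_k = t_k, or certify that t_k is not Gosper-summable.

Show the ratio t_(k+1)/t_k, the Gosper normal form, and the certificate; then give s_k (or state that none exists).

Compute t_(k+1)/t_k: get k + 5.
Take A(k)=k + 5, B(k)=1, C(k)=1.
f must satisfy (k + 5)·f(k+1) − (1)·f(k) = 1.
d = -1 from the (1,0,0) case.
deg f ≤ -1 is impossible — no certificate.

no hypergeometric antidifference exists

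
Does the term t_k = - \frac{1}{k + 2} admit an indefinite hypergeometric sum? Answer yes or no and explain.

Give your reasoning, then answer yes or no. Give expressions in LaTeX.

Compute t_(k+1)/t_k: get (k + 2)/(k + 3).
Factor: A=k + 2; B=k + 3; C=1.
Solve (k + 2)·f(k+1) − (k + 2)·f(k) = 1.
deg f ≤ 0 (via 1,1,0).
Write f(k) = c0. Then LHS − RHS = -1, requiring -1 = 0: contradictory. No certificate.

No; the coefficient equations for f are inconsistent.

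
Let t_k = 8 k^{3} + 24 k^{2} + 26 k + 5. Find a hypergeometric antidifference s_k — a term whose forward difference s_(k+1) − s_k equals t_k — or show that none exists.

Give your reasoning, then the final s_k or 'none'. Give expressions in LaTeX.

s_k = k \left(2 k^{3} + 4 k^{2} + 3 k - 4\right)

r(k) = (8*k**3 + 48*k**2 + 98*k + 63)/(8*k**3 + 24*k**2 + 26*k + 5) after simplifying.
Normal form (A,B,C) = (1, 1, k**3 + 3*k**2 + 13*k/4 + 5/8).
Solve (1)·f(k+1) − (1)·f(k) = k**3 + 3*k**2 + 13*k/4 + 5/8.
Degrees (0,0,3) ⇒ d ≤ 4.
Solve for f: f(k) = k*(2*k**3 + 4*k**2 + 3*k - 4)/8 (degree 4 ≤ 4).
Then R = B(k−1)f/C = k*(2*k**3 + 4*k**2 + 3*k - 4)/(8*k**3 + 24*k**2 + 26*k + 5), so s_k = R(k)·t_k = k*(2*k**3 + 4*k**2 + 3*k - 4).
Verify: 8*k**3 + 24*k**2 + 26*k + 5 matches t_k.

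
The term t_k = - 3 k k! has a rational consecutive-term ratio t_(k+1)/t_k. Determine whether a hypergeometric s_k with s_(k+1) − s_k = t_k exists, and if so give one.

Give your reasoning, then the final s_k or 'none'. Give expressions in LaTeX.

The ratio is (k + 1)**2/k.
Normal form (A,B,C) = (k + 1, 1, k).
Key eq: (k + 1)·f(k+1) = (1)·f(k) + (k).
deg f ≤ 0 (via 1,0,1).
Coefficient equations give f(k) = 1.
R(k) = B(k−1)·f(k)/C(k) = 1/k; s_k = R·t_k = -3*factorial(k).
s_(k+1) − s_k = -3*k*factorial(k) = t_k.

s_k = - 3 k!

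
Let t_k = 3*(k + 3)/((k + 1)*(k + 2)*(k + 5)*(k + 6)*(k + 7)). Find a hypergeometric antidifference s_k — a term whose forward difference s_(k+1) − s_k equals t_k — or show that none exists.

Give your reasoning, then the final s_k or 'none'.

s_k = k*(k**2 + 12*k + 41)/(30*(k**3 + 12*k**2 + 41*k + 30))

Step 1: r(k) = (k + 1)*(k + 4)*(k + 5)/((k + 3)**2*(k + 8)).
Gosper form: A/B · C(k+1)/C(k) with A=k + 1, B=k + 8, C=k**3 + 10*k**2 + 33*k + 36.
f must satisfy (k + 1)·f(k+1) − (k + 7)·f(k) = k**3 + 10*k**2 + 33*k + 36.
Degrees (1,1,3) ⇒ d ≤ 6.
Match coefficients ⇒ f(k) = k*(k + 2)*(k + 3)*(k + 4)*(k**2 + 12*k + 41)/90.
So s_k = (B(k−1)f/C)·t_k = (k*(k + 2)*(k + 7)*(k**2 + 12*k + 41)/(90*(k + 3)))·t_k = k*(k**2 + 12*k + 41)/(30*(k**3 + 12*k**2 + 41*k + 30)).
Verify: 3*(k + 3)/(k**5 + 21*k**4 + 163*k**3 + 567*k**2 + 844*k + 420) matches t_k.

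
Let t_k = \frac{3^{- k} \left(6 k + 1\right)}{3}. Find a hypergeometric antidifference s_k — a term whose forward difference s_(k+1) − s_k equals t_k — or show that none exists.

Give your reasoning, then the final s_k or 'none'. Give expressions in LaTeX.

s_k = 3^{- k} \left(- 3 k - 2\right)

Ratio r(k) = (6*k + 7)/(3*(6*k + 1)).
Factor: A=1/3; B=1; C=k + 1/6.
Solve (1/3)·f(k+1) − (1)·f(k) = k + 1/6.
deg f ≤ 1 (via 0,0,1).
Match coefficients ⇒ f(k) = -(3*k + 2)/2.
R(k) = B(k−1)·f(k)/C(k) = -3*(3*k + 2)/(6*k + 1); s_k = R·t_k = (-3*k - 2)/3**k.
Δs = (6*k + 1)/(3*3**k), as required.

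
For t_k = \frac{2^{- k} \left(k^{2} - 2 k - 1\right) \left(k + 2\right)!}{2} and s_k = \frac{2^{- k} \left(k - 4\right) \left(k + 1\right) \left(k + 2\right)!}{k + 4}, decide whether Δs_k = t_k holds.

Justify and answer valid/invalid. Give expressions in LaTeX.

s_(k+1) = (k - 3)*(k + 2)*factorial(k + 3)/(2*2**k*(k + 5))
s_(k+1) − s_k = (k**4 + 4*k**3 - 5*k**2 - 16*k - 32)*factorial(k + 2)/(2*2**k*(k + 4)*(k + 5))
(s_(k+1) − s_k) − t_k = -3*(k**3 + 2*k**2 - 11*k + 4)*factorial(k + 2)/(2*2**k*(k + 4)*(k + 5))

Invalid: residual - \frac{3 \cdot 2^{- k} \left(k^{3} + 2 k^{2} - 11 k + 4\right) \left(k + 2\right)!}{2 \left(k + 4\right) \left(k + 5\right)} ≠ 0.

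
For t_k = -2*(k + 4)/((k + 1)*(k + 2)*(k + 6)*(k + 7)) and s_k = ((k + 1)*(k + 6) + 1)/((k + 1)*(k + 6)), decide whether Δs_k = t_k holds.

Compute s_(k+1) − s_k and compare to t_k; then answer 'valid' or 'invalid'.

valid (s_(k+1) − s_k reduces to t_k)

s_(k+1) = ((k + 2)*(k + 7) + 1)/((k + 2)*(k + 7))
s_(k+1) − s_k = 2*(-k - 4)/(k**4 + 16*k**3 + 83*k**2 + 152*k + 84)
(s_(k+1) − s_k) − t_k = 0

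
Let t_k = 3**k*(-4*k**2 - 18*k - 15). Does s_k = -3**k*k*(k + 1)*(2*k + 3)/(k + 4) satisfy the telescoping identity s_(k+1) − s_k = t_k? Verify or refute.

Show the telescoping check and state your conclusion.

Invalid: residual 12*3**k*(k**3 + 8*k**2 + 21*k + 15)/(k**2 + 9*k + 20) ≠ 0.

s_(k+1) = -3**(k + 1)*(k + 1)*(k + 2)*(2*k + 5)/(k + 5)
s_(k+1) − s_k = 3**k*(-4*k**4 - 42*k**3 - 161*k**2 - 243*k - 120)/(k**2 + 9*k + 20)
(s_(k+1) − s_k) − t_k = 12*3**k*(k**3 + 8*k**2 + 21*k + 15)/(k**2 + 9*k + 20)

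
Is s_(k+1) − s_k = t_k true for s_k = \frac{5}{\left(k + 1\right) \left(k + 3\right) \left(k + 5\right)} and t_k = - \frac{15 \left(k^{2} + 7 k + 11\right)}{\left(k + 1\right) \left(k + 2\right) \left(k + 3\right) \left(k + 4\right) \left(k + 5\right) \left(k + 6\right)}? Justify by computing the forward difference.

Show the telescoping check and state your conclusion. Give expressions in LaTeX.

valid; difference matches t_k

s_(k+1) = 5/((k + 2)*(k + 4)*(k + 6))
s_(k+1) − s_k = 5/((k + 2)*(k + 4)*(k + 6)) - 5/((k + 1)*(k + 3)*(k + 5))
(s_(k+1) − s_k) − t_k = 0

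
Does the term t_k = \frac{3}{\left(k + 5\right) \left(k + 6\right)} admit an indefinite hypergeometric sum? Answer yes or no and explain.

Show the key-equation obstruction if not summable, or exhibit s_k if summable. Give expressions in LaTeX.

t_(k+1)/t_k = (k + 5)/(k + 7).
Normal form (A,B,C) = (k + 5, k + 7, 1).
Need (k + 5)·f(k+1) − (k + 6)·f(k) = 1.
Bound: deg f ≤ 1.
Solve for f: f(k) = k/5 (degree 1 ≤ 1).
Certificate R = B(k−1)f/C = k*(k + 6)/5 gives s_k = 3*k/(5*(k + 5)).
s_(k+1) − s_k = 3/(k**2 + 11*k + 30) = t_k.

Yes. s_k = \frac{3 k}{5 \left(k + 5\right)}.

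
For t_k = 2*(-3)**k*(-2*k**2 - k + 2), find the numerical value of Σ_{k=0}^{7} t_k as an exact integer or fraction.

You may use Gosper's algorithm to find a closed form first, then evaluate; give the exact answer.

Σ = 360856

r(k) = 3*(-k - 2*(k + 1)**2 + 1)/(2*k**2 + k - 2) after simplifying.
So A=-3 and B=1, with C=k**2 + k/2 - 1.
Set up (-3)·f(k+1) − (1)·f(k) − (k**2 + k/2 - 1) = 0.
Bound: deg f ≤ 2.
A polynomial solution: f(k) = -(k**2 - k - 1)/4.
So s_k = (B(k−1)f/C)·t_k = (-(k**2 - k - 1)/(2*(2*k**2 + k - 2)))·t_k = (-3)**k*(k**2 - k - 1).
s_(k+1) − s_k = 2*(-3)**k*(-2*k**2 - k + 2) = t_k.
Telescoping: Σ = s_(8) − s_(0) = 360855 − (-1) = 360856.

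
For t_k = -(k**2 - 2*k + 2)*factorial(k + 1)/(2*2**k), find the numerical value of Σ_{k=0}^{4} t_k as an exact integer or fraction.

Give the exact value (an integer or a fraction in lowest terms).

Σ = -48

The ratio is (k**3 + 2*k**2 + k + 2)/(2*(k**2 - 2*k + 2)).
Normal form (A,B,C) = (k/2 + 1, 1, k**2 - 2*k + 2).
f must satisfy (k/2 + 1)·f(k+1) − (1)·f(k) = k**2 - 2*k + 2.
From deg A=1, deg B=0, deg C=2: d=1.
Coefficient equations give f(k) = 2*(k - 3).
So s_k = (B(k−1)f/C)·t_k = (2*(k - 3)/(k**2 - 2*k + 2))·t_k = -(k - 3)*factorial(k + 1)/2**k.
s_(k+1) − s_k = -(k**2 - 2*k + 2)*factorial(k + 1)/(2*2**k) = t_k.
Σ_(k=0)^(4) t_k = s_(5) − s_(0) = -45 − (3) = -48.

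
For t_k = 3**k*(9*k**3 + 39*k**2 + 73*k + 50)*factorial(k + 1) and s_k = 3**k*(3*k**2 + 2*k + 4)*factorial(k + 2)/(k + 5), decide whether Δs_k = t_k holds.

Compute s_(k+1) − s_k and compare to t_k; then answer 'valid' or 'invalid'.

s_(k+1) = 3**(k + 1)*(3*k**2 + 8*k + 9)*factorial(k + 3)/(k + 6)
s_(k+1) − s_k = 3**k*(9*k**4 + 93*k**3 + 334*k**2 + 560*k + 381)*factorial(k + 2)/((k + 5)*(k + 6))
(s_(k+1) − s_k) − t_k = -3**(k + 1)*(9*k**4 + 84*k**3 + 265*k**2 + 413*k + 246)*factorial(k + 1)/((k + 5)*(k + 6))

Invalid: residual -3**(k + 1)*(9*k**4 + 84*k**3 + 265*k**2 + 413*k + 246)*factorial(k + 1)/((k + 5)*(k + 6)) ≠ 0.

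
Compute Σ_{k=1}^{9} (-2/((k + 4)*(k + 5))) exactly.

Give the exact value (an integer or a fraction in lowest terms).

Σ = -9/35

Ratio r(k) = (k + 4)/(k + 6).
Take A(k)=k + 4, B(k)=k + 6, C(k)=1.
Need (k + 4)·f(k+1) − (k + 5)·f(k) = 1.
Bound: deg f ≤ 1.
Coefficient equations give f(k) = k/4.
R(k) = B(k−1)·f(k)/C(k) = k*(k + 5)/4; s_k = R·t_k = -k/(2*k + 8).
Δs = -2/(k**2 + 9*k + 20), as required.
Telescoping: Σ = s_(10) − s_(1) = -5/14 − (-1/10) = -9/35.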